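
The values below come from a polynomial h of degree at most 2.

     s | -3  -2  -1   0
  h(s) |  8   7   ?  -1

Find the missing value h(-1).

The 3 known points determine the degree-2 polynomial uniquely.
Write h(s) = as^2 + bs + c. Substituting each data point gives a linear system:
  9a - 3b + c = 8
  4a - 2b + c = 7
  c = -1
Solving the system yields a = -1, b = -6, c = -1.
So h(s) = -s^2 - 6s - 1.
Then h(-1) = 4.

4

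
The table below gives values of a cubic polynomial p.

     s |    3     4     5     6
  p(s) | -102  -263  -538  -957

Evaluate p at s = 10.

Write p(s) = as^3 + bs^2 + cs + d. Substituting each data point gives a linear system:
  27a + 9b + 3c + d = -102
  64a + 16b + 4c + d = -263
  125a + 25b + 5c + d = -538
  216a + 36b + 6c + d = -957
Solving the system yields a = -5, b = 3, c = 3, d = -3.
So p(s) = -5s^3 + 3s^2 + 3s - 3.
Then p(10) = -4673.

-4673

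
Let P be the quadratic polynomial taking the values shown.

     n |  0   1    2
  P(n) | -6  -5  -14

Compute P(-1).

Forward differences of the values at n = 0, 1, 2:
  P  : -6  -5  -14
  Δ  : 1  -9
  Δ^2: -10
The second differences are constant, confirming degree 2.
Interpolating (Newton forward form) and evaluating at n = -1 gives P(-1) = -17.

-17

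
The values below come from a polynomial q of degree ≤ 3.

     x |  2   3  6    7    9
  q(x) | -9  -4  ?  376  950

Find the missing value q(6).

203

The 4 known points determine the degree-3 polynomial uniquely.
Write q(x) = ax^3 + bx^2 + cx + d. Substituting each data point gives a linear system:
  8a + 4b + 2c + d = -9
  27a + 9b + 3c + d = -4
  343a + 49b + 7c + d = 376
  729a + 81b + 9c + d = 950
Solving the system yields a = 2, b = -6, c = -3, d = 5.
So q(x) = 2x³ - 6x² - 3x + 5.
Then q(6) = 203.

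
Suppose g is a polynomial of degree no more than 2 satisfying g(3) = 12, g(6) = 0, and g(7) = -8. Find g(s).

g(s) = -s^2 + 5s + 6

Write g(s) = as^2 + bs + c. Substituting each data point gives a linear system:
  9a + 3b + c = 12
  36a + 6b + c = 0
  49a + 7b + c = -8
Solving the system yields a = -1, b = 5, c = 6.
So g(s) = -s² + 5s + 6.
Check: g(7) = -8. ✓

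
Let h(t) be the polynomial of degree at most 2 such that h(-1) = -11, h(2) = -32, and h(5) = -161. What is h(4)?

-106

Using the Lagrange interpolation formula with nodes -1, 2, 5:
  L_0(t) = (t - 2)(t - 5) / 18
  L_1(t) = (t + 1)(t - 5) / -9
  L_2(t) = (t + 1)(t - 2) / 18
Then h(t) = -11·L_0(t) - 32·L_1(t) - 161·L_2(t).
Expanding and collecting terms gives h(t) = -6t² - t - 6.
Evaluating at t = 4: h(4) = -106.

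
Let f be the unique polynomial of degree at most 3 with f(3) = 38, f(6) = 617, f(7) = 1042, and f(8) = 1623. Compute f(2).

-3

Write f(u) = au^3 + bu^2 + cu + d. Substituting each data point gives a linear system:
  27a + 9b + 3c + d = 38
  216a + 36b + 6c + d = 617
  343a + 49b + 7c + d = 1042
  512a + 64b + 8c + d = 1623
Solving the system yields a = 4, b = -6, c = -5, d = -1.
So f(u) = 4u^3 - 6u^2 - 5u - 1.
Then f(2) = -3.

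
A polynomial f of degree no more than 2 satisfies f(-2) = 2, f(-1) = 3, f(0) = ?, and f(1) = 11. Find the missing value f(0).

The 3 known points determine the degree-2 polynomial uniquely.
Write f(t) = at^2 + bt + c. Substituting each data point gives a linear system:
  4a - 2b + c = 2
  a - b + c = 3
  a + b + c = 11
Solving the system yields a = 1, b = 4, c = 6.
So f(t) = t^2 + 4t + 6.
Then f(0) = 6.

6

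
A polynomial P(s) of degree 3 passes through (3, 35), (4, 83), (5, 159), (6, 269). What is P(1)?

-1

Write P(s) = as^3 + bs^2 + cs + d. Substituting each data point gives a linear system:
  27a + 9b + 3c + d = 35
  64a + 16b + 4c + d = 83
  125a + 25b + 5c + d = 159
  216a + 36b + 6c + d = 269
Solving the system yields a = 1, b = 2, c = -3, d = -1.
So P(s) = s³ + 2s² - 3s - 1.
Then P(1) = -1.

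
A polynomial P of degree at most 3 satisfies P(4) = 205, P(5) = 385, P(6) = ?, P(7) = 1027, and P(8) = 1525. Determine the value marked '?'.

653

On equispaced nodes a degree-3 polynomial has vanishing fourth forward difference, so
  P(4) - 4·P(5) + 6·P(6) - 4·P(7) + P(8) = 0.
Substituting the known values and solving for P(6):
  6·P(6) = 3918
  P(6) = 653.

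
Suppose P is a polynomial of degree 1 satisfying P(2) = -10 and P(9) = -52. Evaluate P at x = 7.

-40

Using the Lagrange interpolation formula with nodes 2, 9:
  L_0(x) = (x - 9) / -7
  L_1(x) = (x - 2) / 7
Then P(x) = -10·L_0(x) - 52·L_1(x).
Expanding and collecting terms gives P(x) = -6x + 2.
Evaluating at x = 7: P(7) = -40.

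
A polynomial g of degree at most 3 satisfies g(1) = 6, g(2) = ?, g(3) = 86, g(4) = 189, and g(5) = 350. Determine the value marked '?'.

29

The 4 known points determine the degree-3 polynomial uniquely.
Write g(u) = au^3 + bu^2 + cu + d. Substituting each data point gives a linear system:
  a + b + c + d = 6
  27a + 9b + 3c + d = 86
  64a + 16b + 4c + d = 189
  125a + 25b + 5c + d = 350
Solving the system yields a = 2, b = 5, c = -6, d = 5.
So g(u) = 2u³ + 5u² - 6u + 5.
Then g(2) = 29.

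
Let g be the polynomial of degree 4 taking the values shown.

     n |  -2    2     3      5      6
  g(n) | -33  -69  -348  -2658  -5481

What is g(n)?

g(n) = -4n^4 - 2n^3 + 4n^2 - n - 3

Write g(n) = an^4 + bn^3 + cn^2 + dn + e. Substituting each data point gives a linear system:
  16a - 8b + 4c - 2d + e = -33
  16a + 8b + 4c + 2d + e = -69
  81a + 27b + 9c + 3d + e = -348
  625a + 125b + 25c + 5d + e = -2658
  1296a + 216b + 36c + 6d + e = -5481
Solving the system yields a = -4, b = -2, c = 4, d = -1, e = -3.
So g(n) = -4n^4 - 2n^3 + 4n^2 - n - 3.
Check: g(6) = -5481. ✓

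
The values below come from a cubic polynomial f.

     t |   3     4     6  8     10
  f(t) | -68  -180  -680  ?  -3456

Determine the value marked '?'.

The 4 known points determine the degree-3 polynomial uniquely.
Write f(t) = at^3 + bt^2 + ct + d. Substituting each data point gives a linear system:
  27a + 9b + 3c + d = -68
  64a + 16b + 4c + d = -180
  216a + 36b + 6c + d = -680
  1000a + 100b + 10c + d = -3456
Solving the system yields a = -4, b = 6, c = -6, d = 4.
So f(t) = -4t^3 + 6t^2 - 6t + 4.
Then f(8) = -1708.

-1708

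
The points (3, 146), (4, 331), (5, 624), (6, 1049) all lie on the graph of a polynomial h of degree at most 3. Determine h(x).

h(x) = 4x^3 + 6x^2 - 5x - 1

Using the Lagrange interpolation formula with nodes 3, 4, 5, 6:
  L_0(x) = (x - 4)(x - 5)(x - 6) / -6
  L_1(x) = (x - 3)(x - 5)(x - 6) / 2
  L_2(x) = (x - 3)(x - 4)(x - 6) / -2
  L_3(x) = (x - 3)(x - 4)(x - 5) / 6
Then h(x) = 146·L_0(x) + 331·L_1(x) + 624·L_2(x) + 1049·L_3(x).
Expanding and collecting terms gives h(x) = 4x³ + 6x² - 5x - 1.
Check: h(5) = 624. ✓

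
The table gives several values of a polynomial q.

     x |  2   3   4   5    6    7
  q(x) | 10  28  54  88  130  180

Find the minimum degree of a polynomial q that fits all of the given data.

2

Forward differences of the values at x = 2, 3, 4, 5, 6, 7:
  q  : 10  28  54  88  130  180
  Δ  : 18  26  34  42  50
  Δ^2: 8  8  8  8
  Δ^3: 0  0  0
  Δ^4: 0  0
  Δ^5: 0
The second differences are constant (8) and nonzero, while all higher differences vanish, so the minimal degree is 2.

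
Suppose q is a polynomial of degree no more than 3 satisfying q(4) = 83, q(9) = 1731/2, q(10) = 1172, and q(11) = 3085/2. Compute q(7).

Using the Lagrange interpolation formula with nodes 4, 9, 10, 11:
  L_0(x) = (x - 9)(x - 10)(x - 11) / -210
  L_1(x) = (x - 4)(x - 10)(x - 11) / 10
  L_2(x) = (x - 4)(x - 9)(x - 11) / -6
  L_3(x) = (x - 4)(x - 9)(x - 10) / 14
Then q(x) = 83·L_0(x) + 1731/2·L_1(x) + 1172·L_2(x) + 3085/2·L_3(x).
Expanding and collecting terms gives q(x) = x^3 + 2x^2 - (5/2)x - 3.
Evaluating at x = 7: q(7) = 841/2.

841/2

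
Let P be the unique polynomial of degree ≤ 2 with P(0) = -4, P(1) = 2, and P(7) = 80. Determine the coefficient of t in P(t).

5

Write P(t) = at^2 + bt + c. Substituting each data point gives a linear system:
  c = -4
  a + b + c = 2
  49a + 7b + c = 80
Solving the system yields a = 1, b = 5, c = -4.
So P(t) = t^2 + 5t - 4.
The coefficient of t is 5.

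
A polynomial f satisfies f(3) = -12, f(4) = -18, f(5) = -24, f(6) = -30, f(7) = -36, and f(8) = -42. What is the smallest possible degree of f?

1

Forward differences of the values at s = 3, 4, 5, 6, 7, 8:
  f  : -12  -18  -24  -30  -36  -42
  Δ  : -6  -6  -6  -6  -6
  Δ^2: 0  0  0  0
  Δ^3: 0  0  0
  Δ^4: 0  0
  Δ^5: 0
The first differences are constant (-6) and nonzero, while all higher differences vanish, so the minimal degree is 1.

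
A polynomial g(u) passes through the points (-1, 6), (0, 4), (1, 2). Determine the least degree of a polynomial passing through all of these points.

1

Forward differences of the values at u = -1, 0, 1:
  g  : 6  4  2
  Δ  : -2  -2
  Δ^2: 0
The first differences are constant (-2) and nonzero, while all higher differences vanish, so the minimal degree is 1.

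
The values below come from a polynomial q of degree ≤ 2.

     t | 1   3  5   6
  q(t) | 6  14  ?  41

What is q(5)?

The 3 known points determine the degree-2 polynomial uniquely.
Write q(t) = at^2 + bt + c. Substituting each data point gives a linear system:
  a + b + c = 6
  9a + 3b + c = 14
  36a + 6b + c = 41
Solving the system yields a = 1, b = 0, c = 5.
So q(t) = t² + 5.
Then q(5) = 30.

30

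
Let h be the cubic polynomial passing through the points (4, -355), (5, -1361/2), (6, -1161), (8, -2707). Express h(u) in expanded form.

h(u) = -5u^3 - (5/2)u^2 + 2u - 3

Using the Lagrange interpolation formula with nodes 4, 5, 6, 8:
  L_0(u) = (u - 5)(u - 6)(u - 8) / -8
  L_1(u) = (u - 4)(u - 6)(u - 8) / 3
  L_2(u) = (u - 4)(u - 5)(u - 8) / -4
  L_3(u) = (u - 4)(u - 5)(u - 6) / 24
Then h(u) = -355·L_0(u) - 1361/2·L_1(u) - 1161·L_2(u) - 2707·L_3(u).
Expanding and collecting terms gives h(u) = -5u^3 - (5/2)u^2 + 2u - 3.
Check: h(8) = -2707. ✓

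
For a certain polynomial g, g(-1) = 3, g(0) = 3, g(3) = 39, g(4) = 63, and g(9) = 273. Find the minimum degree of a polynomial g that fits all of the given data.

Divided differences on the nodes -1, 0, 3, 4, 9:
  order 0: 3  3  39  63  273
  order 1: 0  12  24  42
  order 2: 3  3  3
  order 3: 0  0
  order 4: 0
The order-2 divided differences are all 3 (nonzero) and every higher order vanishes, so the data lies on a polynomial of degree exactly 2.

2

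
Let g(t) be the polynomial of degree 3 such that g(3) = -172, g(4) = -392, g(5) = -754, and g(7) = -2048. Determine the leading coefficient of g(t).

-6

Write g(t) = at^3 + bt^2 + ct + d. Substituting each data point gives a linear system:
  27a + 9b + 3c + d = -172
  64a + 16b + 4c + d = -392
  125a + 25b + 5c + d = -754
  343a + 49b + 7c + d = -2048
Solving the system yields a = -6, b = 1, c = -5, d = -4.
So g(t) = -6t³ + t² - 5t - 4.
The leading coefficient is -6.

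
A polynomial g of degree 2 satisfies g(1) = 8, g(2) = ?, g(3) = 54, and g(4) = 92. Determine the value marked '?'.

The 3 known points determine the degree-2 polynomial uniquely.
Write g(n) = an^2 + bn + c. Substituting each data point gives a linear system:
  a + b + c = 8
  9a + 3b + c = 54
  16a + 4b + c = 92
Solving the system yields a = 5, b = 3, c = 0.
So g(n) = 5n² + 3n.
Then g(2) = 26.

26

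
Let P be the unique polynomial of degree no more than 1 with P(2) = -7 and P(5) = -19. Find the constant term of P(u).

Write P(u) = au + b. Substituting each data point gives a linear system:
  2a + b = -7
  5a + b = -19
Solving the system yields a = -4, b = 1.
So P(u) = -4u + 1.
The constant term is 1.

1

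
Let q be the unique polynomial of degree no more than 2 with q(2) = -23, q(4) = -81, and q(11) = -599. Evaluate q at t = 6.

Using the Lagrange interpolation formula with nodes 2, 4, 11:
  L_0(t) = (t - 4)(t - 11) / 18
  L_1(t) = (t - 2)(t - 11) / -14
  L_2(t) = (t - 2)(t - 4) / 63
Then q(t) = -23·L_0(t) - 81·L_1(t) - 599·L_2(t).
Expanding and collecting terms gives q(t) = -5t² + t - 5.
Evaluating at t = 6: q(6) = -179.

-179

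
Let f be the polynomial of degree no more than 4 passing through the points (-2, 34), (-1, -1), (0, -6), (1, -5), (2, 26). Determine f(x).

f(x) = 2x^4 + x^2 - 2x - 6

Write f(x) = ax^4 + bx^3 + cx^2 + dx + e. Substituting each data point gives a linear system:
  16a - 8b + 4c - 2d + e = 34
  a - b + c - d + e = -1
  e = -6
  a + b + c + d + e = -5
  16a + 8b + 4c + 2d + e = 26
Solving the system yields a = 2, b = 0, c = 1, d = -2, e = -6.
So f(x) = 2x^4 + x^2 - 2x - 6.
Check: f(-2) = 34. ✓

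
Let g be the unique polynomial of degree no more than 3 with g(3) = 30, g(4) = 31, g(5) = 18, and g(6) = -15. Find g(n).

g(n) = -n^3 + 5n^2 + 3n + 3

Write g(n) = an^3 + bn^2 + cn + d. Substituting each data point gives a linear system:
  27a + 9b + 3c + d = 30
  64a + 16b + 4c + d = 31
  125a + 25b + 5c + d = 18
  216a + 36b + 6c + d = -15
Solving the system yields a = -1, b = 5, c = 3, d = 3.
So g(n) = -n^3 + 5n^2 + 3n + 3.
Check: g(5) = 18. ✓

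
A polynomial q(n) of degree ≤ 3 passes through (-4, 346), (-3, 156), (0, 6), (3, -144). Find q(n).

q(n) = -5n^3 - 5n + 6

Using the Lagrange interpolation formula with nodes -4, -3, 0, 3:
  L_0(n) = (n + 3)n(n - 3) / -28
  L_1(n) = (n + 4)n(n - 3) / 18
  L_2(n) = (n + 4)(n + 3)(n - 3) / -36
  L_3(n) = (n + 4)(n + 3)n / 126
Then q(n) = 346·L_0(n) + 156·L_1(n) + 6·L_2(n) - 144·L_3(n).
Expanding and collecting terms gives q(n) = -5n³ - 5n + 6.
Check: q(3) = -144. ✓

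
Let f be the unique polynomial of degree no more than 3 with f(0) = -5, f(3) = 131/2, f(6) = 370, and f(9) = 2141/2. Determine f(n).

f(n) = n^3 + 4n^2 + (5/2)n - 5

Write f(n) = an^3 + bn^2 + cn + d. Substituting each data point gives a linear system:
  d = -5
  27a + 9b + 3c + d = 131/2
  216a + 36b + 6c + d = 370
  729a + 81b + 9c + d = 2141/2
Solving the system yields a = 1, b = 4, c = 5/2, d = -5.
So f(n) = n³ + 4n² + (5/2)n - 5.
Check: f(6) = 370. ✓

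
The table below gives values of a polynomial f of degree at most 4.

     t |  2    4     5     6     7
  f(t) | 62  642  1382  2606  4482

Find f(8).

7202

Write f(t) = at^4 + bt^3 + ct^2 + dt + e. Substituting each data point gives a linear system:
  16a + 8b + 4c + 2d + e = 62
  256a + 64b + 16c + 4d + e = 642
  625a + 125b + 25c + 5d + e = 1382
  1296a + 216b + 36c + 6d + e = 2606
  2401a + 343b + 49c + 7d + e = 4482
Solving the system yields a = 1, b = 6, c = 1, d = -4, e = 2.
So f(t) = t⁴ + 6t³ + t² - 4t + 2.
Then f(8) = 7202.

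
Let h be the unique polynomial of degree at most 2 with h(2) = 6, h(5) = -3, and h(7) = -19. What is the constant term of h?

Write h(t) = at^2 + bt + c. Substituting each data point gives a linear system:
  4a + 2b + c = 6
  25a + 5b + c = -3
  49a + 7b + c = -19
Solving the system yields a = -1, b = 4, c = 2.
So h(t) = -t² + 4t + 2.
The constant term is 2.

2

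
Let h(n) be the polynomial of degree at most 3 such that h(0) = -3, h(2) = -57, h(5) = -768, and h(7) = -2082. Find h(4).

Using the Lagrange interpolation formula with nodes 0, 2, 5, 7:
  L_0(n) = (n - 2)(n - 5)(n - 7) / -70
  L_1(n) = n(n - 5)(n - 7) / 30
  L_2(n) = n(n - 2)(n - 7) / -30
  L_3(n) = n(n - 2)(n - 5) / 70
Then h(n) = -3·L_0(n) - 57·L_1(n) - 768·L_2(n) - 2082·L_3(n).
Expanding and collecting terms gives h(n) = -6n^3 - 3n - 3.
Evaluating at n = 4: h(4) = -399.

-399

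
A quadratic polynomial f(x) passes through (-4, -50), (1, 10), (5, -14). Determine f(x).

Using the Lagrange interpolation formula with nodes -4, 1, 5:
  L_0(x) = (x - 1)(x - 5) / 45
  L_1(x) = (x + 4)(x - 5) / -20
  L_2(x) = (x + 4)(x - 1) / 36
Then f(x) = -50·L_0(x) + 10·L_1(x) - 14·L_2(x).
Expanding and collecting terms gives f(x) = -2x² + 6x + 6.
Check: f(1) = 10. ✓

f(x) = -2x^2 + 6x + 6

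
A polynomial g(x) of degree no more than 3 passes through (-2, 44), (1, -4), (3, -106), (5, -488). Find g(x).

Write g(x) = ax^3 + bx^2 + cx + d. Substituting each data point gives a linear system:
  -8a + 4b - 2c + d = 44
  a + b + c + d = -4
  27a + 9b + 3c + d = -106
  125a + 25b + 5c + d = -488
Solving the system yields a = -4, b = 1, c = -3, d = 2.
So g(x) = -4x³ + x² - 3x + 2.
Check: g(-2) = 44. ✓

g(x) = -4x^3 + x^2 - 3x + 2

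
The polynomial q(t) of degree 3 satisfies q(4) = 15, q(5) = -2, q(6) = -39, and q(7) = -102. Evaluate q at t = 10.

-507

Using the Lagrange interpolation formula with nodes 4, 5, 6, 7:
  L_0(t) = (t - 5)(t - 6)(t - 7) / -6
  L_1(t) = (t - 4)(t - 6)(t - 7) / 2
  L_2(t) = (t - 4)(t - 5)(t - 7) / -2
  L_3(t) = (t - 4)(t - 5)(t - 6) / 6
Then q(t) = 15·L_0(t) - 2·L_1(t) - 39·L_2(t) - 102·L_3(t).
Expanding and collecting terms gives q(t) = -t^3 + 5t^2 - t + 3.
Evaluating at t = 10: q(10) = -507.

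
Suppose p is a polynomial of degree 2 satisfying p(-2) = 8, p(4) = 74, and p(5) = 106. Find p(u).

Write p(u) = au^2 + bu + c. Substituting each data point gives a linear system:
  4a - 2b + c = 8
  16a + 4b + c = 74
  25a + 5b + c = 106
Solving the system yields a = 3, b = 5, c = 6.
So p(u) = 3u^2 + 5u + 6.
Check: p(-2) = 8. ✓

p(u) = 3u^2 + 5u + 6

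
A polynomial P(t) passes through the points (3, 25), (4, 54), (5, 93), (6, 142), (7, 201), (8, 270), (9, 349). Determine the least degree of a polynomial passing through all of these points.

Forward differences of the values at t = 3, 4, 5, 6, 7, 8, 9:
  P  : 25  54  93  142  201  270  349
  Δ  : 29  39  49  59  69  79
  Δ^2: 10  10  10  10  10
  Δ^3: 0  0  0  0
  Δ^4: 0  0  0
  Δ^5: 0  0
  Δ^6: 0
The second differences are constant (10) and nonzero, while all higher differences vanish, so the minimal degree is 2.

2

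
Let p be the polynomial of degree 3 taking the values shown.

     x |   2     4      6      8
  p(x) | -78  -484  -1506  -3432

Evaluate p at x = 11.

Write p(x) = ax^3 + bx^2 + cx + d. Substituting each data point gives a linear system:
  8a + 4b + 2c + d = -78
  64a + 16b + 4c + d = -484
  216a + 36b + 6c + d = -1506
  512a + 64b + 8c + d = -3432
Solving the system yields a = -6, b = -5, c = -5, d = 0.
So p(x) = -6x^3 - 5x^2 - 5x.
Then p(11) = -8646.

-8646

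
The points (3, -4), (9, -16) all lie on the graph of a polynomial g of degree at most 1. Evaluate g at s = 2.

Write g(s) = as + b. Substituting each data point gives a linear system:
  3a + b = -4
  9a + b = -16
Solving the system yields a = -2, b = 2.
So g(s) = -2s + 2.
Then g(2) = -2.

-2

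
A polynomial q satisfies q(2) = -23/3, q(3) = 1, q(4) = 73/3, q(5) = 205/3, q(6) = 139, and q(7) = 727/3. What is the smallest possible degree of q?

3

Forward differences of the values at t = 2, 3, 4, 5, 6, 7:
  q  : -23/3  1  73/3  205/3  139  727/3
  Δ  : 26/3  70/3  44  212/3  310/3
  Δ^2: 44/3  62/3  80/3  98/3
  Δ^3: 6  6  6
  Δ^4: 0  0
  Δ^5: 0
The third differences are constant (6) and nonzero, while all higher differences vanish, so the minimal degree is 3.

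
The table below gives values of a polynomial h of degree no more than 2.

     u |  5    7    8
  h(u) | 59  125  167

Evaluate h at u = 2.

Write h(u) = au^2 + bu + c. Substituting each data point gives a linear system:
  25a + 5b + c = 59
  49a + 7b + c = 125
  64a + 8b + c = 167
Solving the system yields a = 3, b = -3, c = -1.
So h(u) = 3u² - 3u - 1.
Then h(2) = 5.

5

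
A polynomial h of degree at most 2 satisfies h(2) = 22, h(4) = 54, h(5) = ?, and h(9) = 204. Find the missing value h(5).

The 3 known points determine the degree-2 polynomial uniquely.
Write h(t) = at^2 + bt + c. Substituting each data point gives a linear system:
  4a + 2b + c = 22
  16a + 4b + c = 54
  81a + 9b + c = 204
Solving the system yields a = 2, b = 4, c = 6.
So h(t) = 2t² + 4t + 6.
Then h(5) = 76.

76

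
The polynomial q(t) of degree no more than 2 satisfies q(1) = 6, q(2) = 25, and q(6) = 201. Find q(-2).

9

Write q(t) = at^2 + bt + c. Substituting each data point gives a linear system:
  a + b + c = 6
  4a + 2b + c = 25
  36a + 6b + c = 201
Solving the system yields a = 5, b = 4, c = -3.
So q(t) = 5t² + 4t - 3.
Then q(-2) = 9.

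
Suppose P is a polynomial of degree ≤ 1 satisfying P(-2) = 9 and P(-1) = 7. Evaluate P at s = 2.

1

Using the Lagrange interpolation formula with nodes -2, -1:
  L_0(s) = (s + 1) / -1
  L_1(s) = (s + 2) / 1
Then P(s) = 9·L_0(s) + 7·L_1(s).
Expanding and collecting terms gives P(s) = -2s + 5.
Evaluating at s = 2: P(2) = 1.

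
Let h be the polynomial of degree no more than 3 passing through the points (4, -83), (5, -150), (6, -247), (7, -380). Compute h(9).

Using the Lagrange interpolation formula with nodes 4, 5, 6, 7:
  L_0(u) = (u - 5)(u - 6)(u - 7) / -6
  L_1(u) = (u - 4)(u - 6)(u - 7) / 2
  L_2(u) = (u - 4)(u - 5)(u - 7) / -2
  L_3(u) = (u - 4)(u - 5)(u - 6) / 6
Then h(u) = -83·L_0(u) - 150·L_1(u) - 247·L_2(u) - 380·L_3(u).
Expanding and collecting terms gives h(u) = -u³ - 6u + 5.
Evaluating at u = 9: h(9) = -778.

-778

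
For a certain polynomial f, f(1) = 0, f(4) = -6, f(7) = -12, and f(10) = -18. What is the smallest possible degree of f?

Forward differences of the values at x = 1, 4, 7, 10:
  f  : 0  -6  -12  -18
  Δ  : -6  -6  -6
  Δ^2: 0  0
  Δ^3: 0
The first differences are constant (-6) and nonzero, while all higher differences vanish, so the minimal degree is 1.

1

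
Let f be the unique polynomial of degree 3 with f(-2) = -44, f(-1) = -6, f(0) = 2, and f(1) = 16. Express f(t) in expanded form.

Write f(t) = at^3 + bt^2 + ct + d. Substituting each data point gives a linear system:
  -8a + 4b - 2c + d = -44
  -a + b - c + d = -6
  d = 2
  a + b + c + d = 16
Solving the system yields a = 6, b = 3, c = 5, d = 2.
So f(t) = 6t³ + 3t² + 5t + 2.
Check: f(0) = 2. ✓

f(t) = 6t^3 + 3t^2 + 5t + 2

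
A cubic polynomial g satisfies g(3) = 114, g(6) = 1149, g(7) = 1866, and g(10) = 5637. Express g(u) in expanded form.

Write g(u) = au^3 + bu^2 + cu + d. Substituting each data point gives a linear system:
  27a + 9b + 3c + d = 114
  216a + 36b + 6c + d = 1149
  343a + 49b + 7c + d = 1866
  1000a + 100b + 10c + d = 5637
Solving the system yields a = 6, b = -3, c = -6, d = -3.
So g(u) = 6u^3 - 3u^2 - 6u - 3.
Check: g(3) = 114. ✓

g(u) = 6u^3 - 3u^2 - 6u - 3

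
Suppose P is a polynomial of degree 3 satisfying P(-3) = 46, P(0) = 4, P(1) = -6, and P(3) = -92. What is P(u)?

Write P(u) = au^3 + bu^2 + cu + d. Substituting each data point gives a linear system:
  -27a + 9b - 3c + d = 46
  d = 4
  a + b + c + d = -6
  27a + 9b + 3c + d = -92
Solving the system yields a = -2, b = -3, c = -5, d = 4.
So P(u) = -2u^3 - 3u^2 - 5u + 4.
Check: P(1) = -6. ✓

P(u) = -2u^3 - 3u^2 - 5u + 4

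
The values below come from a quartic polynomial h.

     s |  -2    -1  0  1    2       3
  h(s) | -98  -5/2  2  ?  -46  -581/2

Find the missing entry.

The 5 known points determine the degree-4 polynomial uniquely.
Write h(s) = as^4 + bs^3 + cs^2 + ds + e. Substituting each data point gives a linear system:
  16a - 8b + 4c - 2d + e = -98
  a - b + c - d + e = -5/2
  e = 2
  16a + 8b + 4c + 2d + e = -46
  81a + 27b + 9c + 3d + e = -581/2
Solving the system yields a = -5, b = 4, c = 3/2, d = -3, e = 2.
So h(s) = -5s⁴ + 4s³ + (3/2)s² - 3s + 2.
Then h(1) = -1/2.

-1/2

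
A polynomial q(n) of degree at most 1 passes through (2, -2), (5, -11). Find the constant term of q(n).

Write q(n) = an + b. Substituting each data point gives a linear system:
  2a + b = -2
  5a + b = -11
Solving the system yields a = -3, b = 4.
So q(n) = -3n + 4.
The constant term is 4.

4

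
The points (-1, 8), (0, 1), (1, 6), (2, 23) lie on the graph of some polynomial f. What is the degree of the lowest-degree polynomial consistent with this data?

2

Forward differences of the values at u = -1, 0, 1, 2:
  f  : 8  1  6  23
  Δ  : -7  5  17
  Δ^2: 12  12
  Δ^3: 0
The second differences are constant (12) and nonzero, while all higher differences vanish, so the minimal degree is 2.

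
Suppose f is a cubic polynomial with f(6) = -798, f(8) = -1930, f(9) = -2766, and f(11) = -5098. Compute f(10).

Write f(x) = ax^3 + bx^2 + cx + d. Substituting each data point gives a linear system:
  216a + 36b + 6c + d = -798
  512a + 64b + 8c + d = -1930
  729a + 81b + 9c + d = -2766
  1331a + 121b + 11c + d = -5098
Solving the system yields a = -4, b = 2, c = -2, d = 6.
So f(x) = -4x³ + 2x² - 2x + 6.
Then f(10) = -3814.

-3814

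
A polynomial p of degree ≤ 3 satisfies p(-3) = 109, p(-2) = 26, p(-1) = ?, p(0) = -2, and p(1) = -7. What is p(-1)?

-1

On equispaced nodes a degree-3 polynomial has vanishing fourth forward difference, so
  p(-3) - 4·p(-2) + 6·p(-1) - 4·p(0) + p(1) = 0.
Substituting the known values and solving for p(-1):
  6·p(-1) = -6
  p(-1) = -1.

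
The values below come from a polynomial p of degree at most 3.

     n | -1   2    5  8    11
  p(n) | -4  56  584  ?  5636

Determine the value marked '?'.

The 4 known points determine the degree-3 polynomial uniquely.
Write p(n) = an^3 + bn^2 + cn + d. Substituting each data point gives a linear system:
  -a + b - c + d = -4
  8a + 4b + 2c + d = 56
  125a + 25b + 5c + d = 584
  1331a + 121b + 11c + d = 5636
Solving the system yields a = 4, b = 2, c = 6, d = 4.
So p(n) = 4n^3 + 2n^2 + 6n + 4.
Then p(8) = 2228.

2228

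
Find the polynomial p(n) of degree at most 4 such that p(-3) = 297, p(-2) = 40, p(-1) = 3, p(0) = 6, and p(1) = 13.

Write p(n) = an^4 + bn^3 + cn^2 + dn + e. Substituting each data point gives a linear system:
  81a - 27b + 9c - 3d + e = 297
  16a - 8b + 4c - 2d + e = 40
  a - b + c - d + e = 3
  e = 6
  a + b + c + d + e = 13
Solving the system yields a = 6, b = 6, c = -4, d = -1, e = 6.
So p(n) = 6n⁴ + 6n³ - 4n² - n + 6.
Check: p(0) = 6. ✓

p(n) = 6n^4 + 6n^3 - 4n^2 - n + 6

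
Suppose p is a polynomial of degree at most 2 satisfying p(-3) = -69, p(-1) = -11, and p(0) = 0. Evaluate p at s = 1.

-1

Using the Lagrange interpolation formula with nodes -3, -1, 0:
  L_0(s) = (s + 1)s / 6
  L_1(s) = (s + 3)s / -2
  L_2(s) = (s + 3)(s + 1) / 3
Then p(s) = -69·L_0(s) - 11·L_1(s) + 0·L_2(s).
Expanding and collecting terms gives p(s) = -6s^2 + 5s.
Evaluating at s = 1: p(1) = -1.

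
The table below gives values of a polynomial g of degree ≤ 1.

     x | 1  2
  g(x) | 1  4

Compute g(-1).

Write g(x) = ax + b. Substituting each data point gives a linear system:
  a + b = 1
  2a + b = 4
Solving the system yields a = 3, b = -2.
So g(x) = 3x - 2.
Then g(-1) = -5.

-5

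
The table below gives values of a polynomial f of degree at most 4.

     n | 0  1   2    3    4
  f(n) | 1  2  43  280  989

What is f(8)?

18265

Forward differences of the values at n = 0, 1, 2, 3, 4:
  f  : 1  2  43  280  989
  Δ  : 1  41  237  709
  Δ^2: 40  196  472
  Δ^3: 156  276
  Δ^4: 120
The fourth differences are constant, confirming degree 4.
Interpolating (Newton forward form) and evaluating at n = 8 gives f(8) = 18265.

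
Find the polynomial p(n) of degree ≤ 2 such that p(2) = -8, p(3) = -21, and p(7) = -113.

Using the Lagrange interpolation formula with nodes 2, 3, 7:
  L_0(n) = (n - 3)(n - 7) / 5
  L_1(n) = (n - 2)(n - 7) / -4
  L_2(n) = (n - 2)(n - 3) / 20
Then p(n) = -8·L_0(n) - 21·L_1(n) - 113·L_2(n).
Expanding and collecting terms gives p(n) = -2n^2 - 3n + 6.
Check: p(3) = -21. ✓

p(n) = -2n^2 - 3n + 6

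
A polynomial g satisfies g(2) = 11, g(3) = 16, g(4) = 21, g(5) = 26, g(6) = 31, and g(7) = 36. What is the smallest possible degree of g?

1

Forward differences of the values at n = 2, 3, 4, 5, 6, 7:
  g  : 11  16  21  26  31  36
  Δ  : 5  5  5  5  5
  Δ^2: 0  0  0  0
  Δ^3: 0  0  0
  Δ^4: 0  0
  Δ^5: 0
The first differences are constant (5) and nonzero, while all higher differences vanish, so the minimal degree is 1.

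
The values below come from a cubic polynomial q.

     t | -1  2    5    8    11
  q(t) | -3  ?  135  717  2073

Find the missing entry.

On equispaced nodes a degree-3 polynomial has vanishing fourth forward difference, so
  q(-1) - 4·q(2) + 6·q(5) - 4·q(8) + q(11) = 0.
Substituting the known values and solving for q(2):
  -4·q(2) = -12
  q(2) = 3.

3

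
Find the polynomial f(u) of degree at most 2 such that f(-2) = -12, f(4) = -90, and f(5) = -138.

f(u) = -5u^2 - 3u + 2

Using the Lagrange interpolation formula with nodes -2, 4, 5:
  L_0(u) = (u - 4)(u - 5) / 42
  L_1(u) = (u + 2)(u - 5) / -6
  L_2(u) = (u + 2)(u - 4) / 7
Then f(u) = -12·L_0(u) - 90·L_1(u) - 138·L_2(u).
Expanding and collecting terms gives f(u) = -5u² - 3u + 2.
Check: f(-2) = -12. ✓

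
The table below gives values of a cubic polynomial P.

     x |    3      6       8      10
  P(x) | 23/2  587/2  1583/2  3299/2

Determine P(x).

P(x) = 2x^3 - 3x^2 - 5x - 1/2

Using the Lagrange interpolation formula with nodes 3, 6, 8, 10:
  L_0(x) = (x - 6)(x - 8)(x - 10) / -105
  L_1(x) = (x - 3)(x - 8)(x - 10) / 24
  L_2(x) = (x - 3)(x - 6)(x - 10) / -20
  L_3(x) = (x - 3)(x - 6)(x - 8) / 56
Then P(x) = 23/2·L_0(x) + 587/2·L_1(x) + 1583/2·L_2(x) + 3299/2·L_3(x).
Expanding and collecting terms gives P(x) = 2x^3 - 3x^2 - 5x - 1/2.
Check: P(3) = 23/2. ✓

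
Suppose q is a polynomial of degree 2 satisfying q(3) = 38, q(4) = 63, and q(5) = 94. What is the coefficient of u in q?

Write q(u) = au^2 + bu + c. Substituting each data point gives a linear system:
  9a + 3b + c = 38
  16a + 4b + c = 63
  25a + 5b + c = 94
Solving the system yields a = 3, b = 4, c = -1.
So q(u) = 3u² + 4u - 1.
The coefficient of u is 4.

4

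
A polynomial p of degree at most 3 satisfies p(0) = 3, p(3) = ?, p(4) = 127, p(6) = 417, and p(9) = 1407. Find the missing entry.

57

The 4 known points determine the degree-3 polynomial uniquely.
Write p(x) = ax^3 + bx^2 + cx + d. Substituting each data point gives a linear system:
  d = 3
  64a + 16b + 4c + d = 127
  216a + 36b + 6c + d = 417
  729a + 81b + 9c + d = 1407
Solving the system yields a = 2, b = -1, c = 3, d = 3.
So p(x) = 2x^3 - x^2 + 3x + 3.
Then p(3) = 57.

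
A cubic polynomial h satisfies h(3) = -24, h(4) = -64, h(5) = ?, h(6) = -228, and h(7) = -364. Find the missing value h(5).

-130

The 4 known points determine the degree-3 polynomial uniquely.
Write h(u) = au^3 + bu^2 + cu + d. Substituting each data point gives a linear system:
  27a + 9b + 3c + d = -24
  64a + 16b + 4c + d = -64
  216a + 36b + 6c + d = -228
  343a + 49b + 7c + d = -364
Solving the system yields a = -1, b = -1, c = 4, d = 0.
So h(u) = -u^3 - u^2 + 4u.
Then h(5) = -130.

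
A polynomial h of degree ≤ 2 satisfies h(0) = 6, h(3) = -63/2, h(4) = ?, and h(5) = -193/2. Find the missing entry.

The 3 known points determine the degree-2 polynomial uniquely.
Write h(u) = au^2 + bu + c. Substituting each data point gives a linear system:
  c = 6
  9a + 3b + c = -63/2
  25a + 5b + c = -193/2
Solving the system yields a = -4, b = -1/2, c = 6.
So h(u) = -4u^2 - (1/2)u + 6.
Then h(4) = -60.

-60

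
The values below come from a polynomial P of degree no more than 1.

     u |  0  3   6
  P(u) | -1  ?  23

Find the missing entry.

11

On equispaced nodes a degree-1 polynomial has vanishing second forward difference, so
  P(0) - 2·P(3) + P(6) = 0.
Substituting the known values and solving for P(3):
  -2·P(3) = -22
  P(3) = 11.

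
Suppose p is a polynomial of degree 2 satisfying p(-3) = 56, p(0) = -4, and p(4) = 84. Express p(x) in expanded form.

Using the Lagrange interpolation formula with nodes -3, 0, 4:
  L_0(x) = x(x - 4) / 21
  L_1(x) = (x + 3)(x - 4) / -12
  L_2(x) = (x + 3)x / 28
Then p(x) = 56·L_0(x) - 4·L_1(x) + 84·L_2(x).
Expanding and collecting terms gives p(x) = 6x^2 - 2x - 4.
Check: p(0) = -4. ✓

p(x) = 6x^2 - 2x - 4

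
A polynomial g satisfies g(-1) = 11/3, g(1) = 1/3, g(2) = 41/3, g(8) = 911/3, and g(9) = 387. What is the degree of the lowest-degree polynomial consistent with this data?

2

Divided differences on the nodes -1, 1, 2, 8, 9:
  order 0: 11/3  1/3  41/3  911/3  387
  order 1: -5/3  40/3  145/3  250/3
  order 2: 5  5  5
  order 3: 0  0
  order 4: 0
The order-2 divided differences are all 5 (nonzero) and every higher order vanishes, so the data lies on a polynomial of degree exactly 2.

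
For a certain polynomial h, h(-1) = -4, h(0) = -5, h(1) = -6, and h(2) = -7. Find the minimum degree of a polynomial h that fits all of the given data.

1

Forward differences of the values at n = -1, 0, 1, 2:
  h  : -4  -5  -6  -7
  Δ  : -1  -1  -1
  Δ^2: 0  0
  Δ^3: 0
The first differences are constant (-1) and nonzero, while all higher differences vanish, so the minimal degree is 1.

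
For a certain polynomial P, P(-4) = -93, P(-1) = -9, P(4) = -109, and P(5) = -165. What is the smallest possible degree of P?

Divided differences on the nodes -4, -1, 4, 5:
  order 0: -93  -9  -109  -165
  order 1: 28  -20  -56
  order 2: -6  -6
  order 3: 0
The order-2 divided differences are all -6 (nonzero) and every higher order vanishes, so the data lies on a polynomial of degree exactly 2.

2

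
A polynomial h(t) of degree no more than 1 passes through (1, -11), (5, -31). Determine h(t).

h(t) = -5t - 6

Using the Lagrange interpolation formula with nodes 1, 5:
  L_0(t) = (t - 5) / -4
  L_1(t) = (t - 1) / 4
Then h(t) = -11·L_0(t) - 31·L_1(t).
Expanding and collecting terms gives h(t) = -5t - 6.
Check: h(1) = -11. ✓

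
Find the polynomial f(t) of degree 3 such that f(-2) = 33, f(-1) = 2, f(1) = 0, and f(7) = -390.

f(t) = -2t^3 + 6t^2 + t - 5

Write f(t) = at^3 + bt^2 + ct + d. Substituting each data point gives a linear system:
  -8a + 4b - 2c + d = 33
  -a + b - c + d = 2
  a + b + c + d = 0
  343a + 49b + 7c + d = -390
Solving the system yields a = -2, b = 6, c = 1, d = -5.
So f(t) = -2t^3 + 6t^2 + t - 5.
Check: f(7) = -390. ✓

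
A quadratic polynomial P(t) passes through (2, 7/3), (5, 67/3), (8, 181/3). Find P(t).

P(t) = t^2 - (1/3)t - 1

Write P(t) = at^2 + bt + c. Substituting each data point gives a linear system:
  4a + 2b + c = 7/3
  25a + 5b + c = 67/3
  64a + 8b + c = 181/3
Solving the system yields a = 1, b = -1/3, c = -1.
So P(t) = t² - (1/3)t - 1.
Check: P(2) = 7/3. ✓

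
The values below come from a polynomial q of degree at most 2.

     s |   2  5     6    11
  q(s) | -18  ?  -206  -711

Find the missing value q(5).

The 3 known points determine the degree-2 polynomial uniquely.
Write q(s) = as^2 + bs + c. Substituting each data point gives a linear system:
  4a + 2b + c = -18
  36a + 6b + c = -206
  121a + 11b + c = -711
Solving the system yields a = -6, b = 1, c = 4.
So q(s) = -6s^2 + s + 4.
Then q(5) = -141.

-141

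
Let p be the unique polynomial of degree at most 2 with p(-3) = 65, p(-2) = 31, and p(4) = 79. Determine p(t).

Write p(t) = at^2 + bt + c. Substituting each data point gives a linear system:
  9a - 3b + c = 65
  4a - 2b + c = 31
  16a + 4b + c = 79
Solving the system yields a = 6, b = -4, c = -1.
So p(t) = 6t^2 - 4t - 1.
Check: p(-3) = 65. ✓

p(t) = 6t^2 - 4t - 1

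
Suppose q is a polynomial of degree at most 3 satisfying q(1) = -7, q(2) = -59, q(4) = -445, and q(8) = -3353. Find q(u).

q(u) = -6u^3 - 5u^2 + 5u - 1

Write q(u) = au^3 + bu^2 + cu + d. Substituting each data point gives a linear system:
  a + b + c + d = -7
  8a + 4b + 2c + d = -59
  64a + 16b + 4c + d = -445
  512a + 64b + 8c + d = -3353
Solving the system yields a = -6, b = -5, c = 5, d = -1.
So q(u) = -6u^3 - 5u^2 + 5u - 1.
Check: q(2) = -59. ✓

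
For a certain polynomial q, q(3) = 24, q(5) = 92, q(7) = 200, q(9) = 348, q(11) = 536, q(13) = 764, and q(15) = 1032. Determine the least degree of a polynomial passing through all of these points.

2

Forward differences of the values at n = 3, 5, 7, 9, 11, 13, 15:
  q  : 24  92  200  348  536  764  1032
  Δ  : 68  108  148  188  228  268
  Δ^2: 40  40  40  40  40
  Δ^3: 0  0  0  0
  Δ^4: 0  0  0
  Δ^5: 0  0
  Δ^6: 0
The second differences are constant (40) and nonzero, while all higher differences vanish, so the minimal degree is 2.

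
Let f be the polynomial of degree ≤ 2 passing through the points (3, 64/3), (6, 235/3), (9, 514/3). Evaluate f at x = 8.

Write f(x) = ax^2 + bx + c. Substituting each data point gives a linear system:
  9a + 3b + c = 64/3
  36a + 6b + c = 235/3
  81a + 9b + c = 514/3
Solving the system yields a = 2, b = 1, c = 1/3.
So f(x) = 2x^2 + x + 1/3.
Then f(8) = 409/3.

409/3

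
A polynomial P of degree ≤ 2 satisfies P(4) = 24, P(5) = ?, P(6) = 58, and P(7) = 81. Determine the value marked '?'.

On equispaced nodes a degree-2 polynomial has vanishing third forward difference, so
  - P(4) + 3·P(5) - 3·P(6) + P(7) = 0.
Substituting the known values and solving for P(5):
  3·P(5) = 117
  P(5) = 39.

39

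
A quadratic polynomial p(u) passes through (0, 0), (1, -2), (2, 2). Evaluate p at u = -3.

Using the Lagrange interpolation formula with nodes 0, 1, 2:
  L_0(u) = (u - 1)(u - 2) / 2
  L_1(u) = u(u - 2) / -1
  L_2(u) = u(u - 1) / 2
Then p(u) = 0·L_0(u) - 2·L_1(u) + 2·L_2(u).
Expanding and collecting terms gives p(u) = 3u^2 - 5u.
Evaluating at u = -3: p(-3) = 42.

42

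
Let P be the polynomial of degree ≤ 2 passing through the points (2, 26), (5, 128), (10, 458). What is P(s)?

Write P(s) = as^2 + bs + c. Substituting each data point gives a linear system:
  4a + 2b + c = 26
  25a + 5b + c = 128
  100a + 10b + c = 458
Solving the system yields a = 4, b = 6, c = -2.
So P(s) = 4s² + 6s - 2.
Check: P(2) = 26. ✓

P(s) = 4s^2 + 6s - 2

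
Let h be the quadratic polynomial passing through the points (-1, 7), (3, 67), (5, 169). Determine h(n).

Write h(n) = an^2 + bn + c. Substituting each data point gives a linear system:
  a - b + c = 7
  9a + 3b + c = 67
  25a + 5b + c = 169
Solving the system yields a = 6, b = 3, c = 4.
So h(n) = 6n^2 + 3n + 4.
Check: h(-1) = 7. ✓

h(n) = 6n^2 + 3n + 4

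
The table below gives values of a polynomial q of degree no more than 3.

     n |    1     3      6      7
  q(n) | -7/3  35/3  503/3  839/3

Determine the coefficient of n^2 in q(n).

Write q(n) = an^3 + bn^2 + cn + d. Substituting each data point gives a linear system:
  a + b + c + d = -7/3
  27a + 9b + 3c + d = 35/3
  216a + 36b + 6c + d = 503/3
  343a + 49b + 7c + d = 839/3
Solving the system yields a = 1, b = -1, c = -2, d = -1/3.
So q(n) = n³ - n² - 2n - 1/3.
The coefficient of n^2 is -1.

-1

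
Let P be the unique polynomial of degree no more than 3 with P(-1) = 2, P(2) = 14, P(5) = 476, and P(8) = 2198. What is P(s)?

Using the Lagrange interpolation formula with nodes -1, 2, 5, 8:
  L_0(s) = (s - 2)(s - 5)(s - 8) / -162
  L_1(s) = (s + 1)(s - 5)(s - 8) / 54
  L_2(s) = (s + 1)(s - 2)(s - 8) / -54
  L_3(s) = (s + 1)(s - 2)(s - 5) / 162
Then P(s) = 2·L_0(s) + 14·L_1(s) + 476·L_2(s) + 2198·L_3(s).
Expanding and collecting terms gives P(s) = 5s^3 - 5s^2 - 6s + 6.
Check: P(8) = 2198. ✓

P(s) = 5s^3 - 5s^2 - 6s + 6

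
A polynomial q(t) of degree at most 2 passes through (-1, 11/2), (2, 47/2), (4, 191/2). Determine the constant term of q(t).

-1/2

Write q(t) = at^2 + bt + c. Substituting each data point gives a linear system:
  a - b + c = 11/2
  4a + 2b + c = 47/2
  16a + 4b + c = 191/2
Solving the system yields a = 6, b = 0, c = -1/2.
So q(t) = 6t^2 - 1/2.
The constant term is -1/2.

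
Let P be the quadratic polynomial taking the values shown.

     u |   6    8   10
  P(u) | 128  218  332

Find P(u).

Using the Lagrange interpolation formula with nodes 6, 8, 10:
  L_0(u) = (u - 8)(u - 10) / 8
  L_1(u) = (u - 6)(u - 10) / -4
  L_2(u) = (u - 6)(u - 8) / 8
Then P(u) = 128·L_0(u) + 218·L_1(u) + 332·L_2(u).
Expanding and collecting terms gives P(u) = 3u^2 + 3u + 2.
Check: P(8) = 218. ✓

P(u) = 3u^2 + 3u + 2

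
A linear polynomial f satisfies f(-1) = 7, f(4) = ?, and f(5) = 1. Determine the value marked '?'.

2

The 2 known points determine the degree-1 polynomial uniquely.
Write f(t) = at + b. Substituting each data point gives a linear system:
  -a + b = 7
  5a + b = 1
Solving the system yields a = -1, b = 6.
So f(t) = -t + 6.
Then f(4) = 2.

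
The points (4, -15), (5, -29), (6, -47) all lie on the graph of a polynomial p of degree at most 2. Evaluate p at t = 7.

-69

Write p(t) = at^2 + bt + c. Substituting each data point gives a linear system:
  16a + 4b + c = -15
  25a + 5b + c = -29
  36a + 6b + c = -47
Solving the system yields a = -2, b = 4, c = 1.
So p(t) = -2t^2 + 4t + 1.
Then p(7) = -69.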